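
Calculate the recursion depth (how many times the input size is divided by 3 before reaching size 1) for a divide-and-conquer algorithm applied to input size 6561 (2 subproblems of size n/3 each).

For divide and conquer with division factor 3:

Problem sizes at each level:
Level 0: 6561
Level 1: 2187
Level 2: 729
Level 3: 243
Level 4: 81
Level 5: 27
Level 6: 9
Level 7: 3
Level 8: 1

The root is level 0 and the size-1 base case is level 8 (the tree spans levels 0 through 8, i.e. 9 levels counting the root), so the depth is the number of divisions: log_3(6561) = 8

The recursion tree depth is log_3(6561) = 8. At each level, the problem size is divided by 3, so it takes 8 divisions to reduce to a base case of size 1. The algorithm makes 2 recursive calls at each level.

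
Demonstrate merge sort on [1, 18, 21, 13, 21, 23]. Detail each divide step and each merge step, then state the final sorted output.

Merge sort trace:

Split: [1, 18, 21, 13, 21, 23] -> [1, 18, 21] and [13, 21, 23]
  Split: [1, 18, 21] -> [1] and [18, 21]
    Split: [18, 21] -> [18] and [21]
    Merge: [18] + [21] -> [18, 21]
  Merge: [1] + [18, 21] -> [1, 18, 21]
  Split: [13, 21, 23] -> [13] and [21, 23]
    Split: [21, 23] -> [21] and [23]
    Merge: [21] + [23] -> [21, 23]
  Merge: [13] + [21, 23] -> [13, 21, 23]
Merge: [1, 18, 21] + [13, 21, 23] -> [1, 13, 18, 21, 21, 23]

Final sorted array: [1, 13, 18, 21, 21, 23]

The merge sort proceeds by recursively splitting the array and merging sorted halves.
After all merges, the sorted array is [1, 13, 18, 21, 21, 23].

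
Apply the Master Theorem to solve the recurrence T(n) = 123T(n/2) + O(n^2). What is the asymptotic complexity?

Master Theorem for T(n) = 123T(n/2) + O(n^2):

a = 123, b = 2, c = 2
log_b(a) = log_2(123) = 6.9425

Case 1: c = 2 < log_2(123) = 6.9425
T(n) = O(n^(log_2 123))

For T(n) = 123T(n/2) + O(n^2): log_2(123) = 6.9425. This is Case 1 of the Master Theorem (c < log_b(a), work dominated by leaves), giving O(n^(log_2 123)).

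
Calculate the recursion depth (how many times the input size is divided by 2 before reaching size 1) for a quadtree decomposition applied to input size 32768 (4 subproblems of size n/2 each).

For divide and conquer with division factor 2:

Problem sizes at each level:
Level 0: 32768
Level 1: 16384
Level 2: 8192
Level 3: 4096
Level 4: 2048
Level 5: 1024
Level 6: 512
Level 7: 256
Level 8: 128
Level 9: 64
Level 10: 32
Level 11: 16
Level 12: 8
Level 13: 4
Level 14: 2
Level 15: 1

The root is level 0 and the size-1 base case is level 15 (the tree spans levels 0 through 15, i.e. 16 levels counting the root), so the depth is the number of divisions: log_2(32768) = 15

The recursion tree depth is log_2(32768) = 15. At each level, the problem size is divided by 2, so it takes 15 divisions to reduce to a base case of size 1. The algorithm makes 4 recursive calls at each level.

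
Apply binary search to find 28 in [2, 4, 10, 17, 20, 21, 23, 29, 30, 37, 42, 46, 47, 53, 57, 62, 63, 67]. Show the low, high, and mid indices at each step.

Binary search for 28 in [2, 4, 10, 17, 20, 21, 23, 29, 30, 37, 42, 46, 47, 53, 57, 62, 63, 67]:

lo=0, hi=17, mid=8, arr[mid]=30 -> 30 > 28, search left half
lo=0, hi=7, mid=3, arr[mid]=17 -> 17 < 28, search right half
lo=4, hi=7, mid=5, arr[mid]=21 -> 21 < 28, search right half
lo=6, hi=7, mid=6, arr[mid]=23 -> 23 < 28, search right half
lo=7, hi=7, mid=7, arr[mid]=29 -> 29 > 28, search left half
lo=7 > hi=6, target 28 not found

Binary search determines that 28 is not in the array after 5 comparisons. The search space was exhausted without finding the target.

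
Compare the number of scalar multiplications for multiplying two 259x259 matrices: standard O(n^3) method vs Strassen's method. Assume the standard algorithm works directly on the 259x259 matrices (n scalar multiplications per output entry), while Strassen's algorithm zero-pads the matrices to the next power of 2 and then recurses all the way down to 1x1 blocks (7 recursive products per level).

Matrix multiplication for 259x259 matrices:

Strassen's algorithm requires power-of-2 dimensions. Pad 259x259 to 512x512 (next power of 2).

Standard algorithm: 259^3 = 17373979 multiplications
Strassen's algorithm: 7^(log2(512)) = 7^9 = 40353607 multiplications
Difference: 17373979 - 40353607 = -22979628 (Strassen uses MORE here due to padding overhead — for small or just-over-power-of-2 n, padding can outweigh the per-level savings)

Standard: 17373979 multiplications (259^3). Strassen: 40353607 multiplications (7^9, after padding to 512x512). Strassen reduces 8 recursive multiplications to 7 at each level.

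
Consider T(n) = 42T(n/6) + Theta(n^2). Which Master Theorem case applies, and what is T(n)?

Master Theorem for T(n) = 42T(n/6) + O(n^2):

a = 42, b = 6, c = 2
log_b(a) = log_6(42) = 2.0860

Case 1: c = 2 < log_6(42) = 2.0860
T(n) = O(n^(log_6 42))

For T(n) = 42T(n/6) + O(n^2): log_6(42) = 2.0860. This is Case 1 of the Master Theorem (c < log_b(a), work dominated by leaves), giving O(n^(log_6 42)).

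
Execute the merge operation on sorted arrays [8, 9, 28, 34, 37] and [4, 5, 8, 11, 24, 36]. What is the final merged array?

Merging process:

Compare 8 vs 4: take 4 from right. Merged: [4]
Compare 8 vs 5: take 5 from right. Merged: [4, 5]
Compare 8 vs 8: take 8 from left. Merged: [4, 5, 8]
Compare 9 vs 8: take 8 from right. Merged: [4, 5, 8, 8]
Compare 9 vs 11: take 9 from left. Merged: [4, 5, 8, 8, 9]
Compare 28 vs 11: take 11 from right. Merged: [4, 5, 8, 8, 9, 11]
Compare 28 vs 24: take 24 from right. Merged: [4, 5, 8, 8, 9, 11, 24]
Compare 28 vs 36: take 28 from left. Merged: [4, 5, 8, 8, 9, 11, 24, 28]
Compare 34 vs 36: take 34 from left. Merged: [4, 5, 8, 8, 9, 11, 24, 28, 34]
Compare 37 vs 36: take 36 from right. Merged: [4, 5, 8, 8, 9, 11, 24, 28, 34, 36]
Append remaining from left: [37]. Merged: [4, 5, 8, 8, 9, 11, 24, 28, 34, 36, 37]

Final merged array: [4, 5, 8, 8, 9, 11, 24, 28, 34, 36, 37]
Total comparisons: 10

The merged array is [4, 5, 8, 8, 9, 11, 24, 28, 34, 36, 37], requiring 10 comparisons. The merge step runs in O(n) time where n is the total number of elements.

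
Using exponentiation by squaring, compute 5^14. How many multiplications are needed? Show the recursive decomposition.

Computing 5^14 by squaring (build up from 5^1; each line after the first costs one multiplication):

5^1 = 5
5^2 = (5^1)^2 = 5^2 = 25
5^3 = 5 * 5^2 = 5 * 25 = 125
5^6 = (5^3)^2 = 125^2 = 15625
5^7 = 5 * 5^6 = 5 * 15625 = 78125
5^14 = (5^7)^2 = 78125^2 = 6103515625

Result: 6103515625
Multiplications needed: 5 (5 lines after 5^1)

5^14 = 6103515625. Using exponentiation by squaring, this requires 5 multiplications. The key idea: if the exponent is even, square the half-power; if odd, multiply by the base once.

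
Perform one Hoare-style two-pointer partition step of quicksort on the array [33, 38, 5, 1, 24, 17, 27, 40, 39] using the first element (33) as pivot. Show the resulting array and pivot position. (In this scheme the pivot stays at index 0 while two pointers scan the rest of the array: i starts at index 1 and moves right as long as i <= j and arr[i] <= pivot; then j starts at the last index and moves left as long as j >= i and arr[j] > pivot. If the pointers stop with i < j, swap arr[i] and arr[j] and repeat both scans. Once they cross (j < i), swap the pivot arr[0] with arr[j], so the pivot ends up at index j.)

Hoare-style two-pointer partition with pivot = 33:

Initial array: [33, 38, 5, 1, 24, 17, 27, 40, 39]

Pointers start at i = 1, j = 8.
i stops at index 1 (arr[1]=38 > 33), j stops at index 6 (arr[6]=27 <= 33): swap arr[1] and arr[6], array becomes [33, 27, 5, 1, 24, 17, 38, 40, 39]
i ends at 6, j ends at 5: the pointers have crossed (j < i), so scanning stops.

Swap pivot arr[0] with arr[5] to place pivot at position 5: [17, 27, 5, 1, 24, 33, 38, 40, 39]
Pivot position: 5

After partitioning with pivot 33, the array becomes [17, 27, 5, 1, 24, 33, 38, 40, 39]. The pivot is placed at index 5. All elements to the left of the pivot are <= 33, and all elements to the right are > 33.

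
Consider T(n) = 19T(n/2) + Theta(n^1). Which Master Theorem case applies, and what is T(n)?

Master Theorem for T(n) = 19T(n/2) + O(n^1):

a = 19, b = 2, c = 1
log_b(a) = log_2(19) = 4.2479

Case 1: c = 1 < log_2(19) = 4.2479
T(n) = O(n^(log_2 19))

For T(n) = 19T(n/2) + O(n^1): log_2(19) = 4.2479. This is Case 1 of the Master Theorem (c < log_b(a), work dominated by leaves), giving O(n^(log_2 19)).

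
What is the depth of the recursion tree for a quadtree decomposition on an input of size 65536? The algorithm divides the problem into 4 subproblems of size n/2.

For divide and conquer with division factor 2:

Problem sizes at each level:
Level 0: 65536
Level 1: 32768
Level 2: 16384
Level 3: 8192
Level 4: 4096
Level 5: 2048
Level 6: 1024
Level 7: 512
Level 8: 256
Level 9: 128
Level 10: 64
Level 11: 32
Level 12: 16
Level 13: 8
Level 14: 4
Level 15: 2
Level 16: 1

The root is level 0 and the size-1 base case is level 16 (the tree spans levels 0 through 16, i.e. 17 levels counting the root), so the depth is the number of divisions: log_2(65536) = 16

The recursion tree depth is log_2(65536) = 16. At each level, the problem size is divided by 2, so it takes 16 divisions to reduce to a base case of size 1. The algorithm makes 4 recursive calls at each level.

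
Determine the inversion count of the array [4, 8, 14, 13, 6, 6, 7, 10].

Finding inversions in [4, 8, 14, 13, 6, 6, 7, 10]:

(1, 4): arr[1]=8 > arr[4]=6
(1, 5): arr[1]=8 > arr[5]=6
(1, 6): arr[1]=8 > arr[6]=7
(2, 3): arr[2]=14 > arr[3]=13
(2, 4): arr[2]=14 > arr[4]=6
(2, 5): arr[2]=14 > arr[5]=6
(2, 6): arr[2]=14 > arr[6]=7
(2, 7): arr[2]=14 > arr[7]=10
(3, 4): arr[3]=13 > arr[4]=6
(3, 5): arr[3]=13 > arr[5]=6
(3, 6): arr[3]=13 > arr[6]=7
(3, 7): arr[3]=13 > arr[7]=10

Total inversions: 12

The array has 12 inversion(s): (1,4), (1,5), (1,6), (2,3), (2,4), (2,5), (2,6), (2,7), (3,4), (3,5), (3,6), (3,7). Each pair (i,j) satisfies i < j and arr[i] > arr[j].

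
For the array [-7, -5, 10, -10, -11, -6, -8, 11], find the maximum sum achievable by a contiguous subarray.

Using Kadane's algorithm on [-7, -5, 10, -10, -11, -6, -8, 11]:

Scanning through the array:
Position 1 (value -5): max_ending_here = -5, max_so_far = -5
Position 2 (value 10): max_ending_here = 10, max_so_far = 10
Position 3 (value -10): max_ending_here = 0, max_so_far = 10
Position 4 (value -11): max_ending_here = -11, max_so_far = 10
Position 5 (value -6): max_ending_here = -6, max_so_far = 10
Position 6 (value -8): max_ending_here = -8, max_so_far = 10
Position 7 (value 11): max_ending_here = 11, max_so_far = 11

Maximum subarray: [11]
Maximum sum: 11

The maximum subarray is [11] with sum 11. This subarray runs from index 7 to index 7.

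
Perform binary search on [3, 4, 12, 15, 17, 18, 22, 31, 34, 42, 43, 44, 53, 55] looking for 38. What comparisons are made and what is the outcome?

Binary search for 38 in [3, 4, 12, 15, 17, 18, 22, 31, 34, 42, 43, 44, 53, 55]:

lo=0, hi=13, mid=6, arr[mid]=22 -> 22 < 38, search right half
lo=7, hi=13, mid=10, arr[mid]=43 -> 43 > 38, search left half
lo=7, hi=9, mid=8, arr[mid]=34 -> 34 < 38, search right half
lo=9, hi=9, mid=9, arr[mid]=42 -> 42 > 38, search left half
lo=9 > hi=8, target 38 not found

Binary search determines that 38 is not in the array after 4 comparisons. The search space was exhausted without finding the target.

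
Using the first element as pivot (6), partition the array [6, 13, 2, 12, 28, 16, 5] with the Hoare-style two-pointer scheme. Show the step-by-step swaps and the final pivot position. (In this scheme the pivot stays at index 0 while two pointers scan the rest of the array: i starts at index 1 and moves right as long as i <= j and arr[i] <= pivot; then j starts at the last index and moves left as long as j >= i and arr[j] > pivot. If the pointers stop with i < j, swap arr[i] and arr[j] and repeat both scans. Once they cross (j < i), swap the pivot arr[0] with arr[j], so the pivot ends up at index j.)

Hoare-style two-pointer partition with pivot = 6:

Initial array: [6, 13, 2, 12, 28, 16, 5]

Pointers start at i = 1, j = 6.
i stops at index 1 (arr[1]=13 > 6), j stops at index 6 (arr[6]=5 <= 6): swap arr[1] and arr[6], array becomes [6, 5, 2, 12, 28, 16, 13]
i ends at 3, j ends at 2: the pointers have crossed (j < i), so scanning stops.

Swap pivot arr[0] with arr[2] to place pivot at position 2: [2, 5, 6, 12, 28, 16, 13]
Pivot position: 2

After partitioning with pivot 6, the array becomes [2, 5, 6, 12, 28, 16, 13]. The pivot is placed at index 2. All elements to the left of the pivot are <= 6, and all elements to the right are > 6.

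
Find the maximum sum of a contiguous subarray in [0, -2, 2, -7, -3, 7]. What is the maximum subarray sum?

Using Kadane's algorithm on [0, -2, 2, -7, -3, 7]:

Scanning through the array:
Position 1 (value -2): max_ending_here = -2, max_so_far = 0
Position 2 (value 2): max_ending_here = 2, max_so_far = 2
Position 3 (value -7): max_ending_here = -5, max_so_far = 2
Position 4 (value -3): max_ending_here = -3, max_so_far = 2
Position 5 (value 7): max_ending_here = 7, max_so_far = 7

Maximum subarray: [7]
Maximum sum: 7

The maximum subarray is [7] with sum 7. This subarray runs from index 5 to index 5.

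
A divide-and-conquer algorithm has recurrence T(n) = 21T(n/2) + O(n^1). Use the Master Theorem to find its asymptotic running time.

Master Theorem for T(n) = 21T(n/2) + O(n^1):

a = 21, b = 2, c = 1
log_b(a) = log_2(21) = 4.3923

Case 1: c = 1 < log_2(21) = 4.3923
T(n) = O(n^(log_2 21))

For T(n) = 21T(n/2) + O(n^1): log_2(21) = 4.3923. This is Case 1 of the Master Theorem (c < log_b(a), work dominated by leaves), giving O(n^(log_2 21)).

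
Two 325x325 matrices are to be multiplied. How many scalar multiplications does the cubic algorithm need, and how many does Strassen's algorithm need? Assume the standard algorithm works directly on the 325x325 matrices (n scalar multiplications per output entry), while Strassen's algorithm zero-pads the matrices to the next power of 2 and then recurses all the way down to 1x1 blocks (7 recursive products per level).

Matrix multiplication for 325x325 matrices:

Strassen's algorithm requires power-of-2 dimensions. Pad 325x325 to 512x512 (next power of 2).

Standard algorithm: 325^3 = 34328125 multiplications
Strassen's algorithm: 7^(log2(512)) = 7^9 = 40353607 multiplications
Difference: 34328125 - 40353607 = -6025482 (Strassen uses MORE here due to padding overhead — for small or just-over-power-of-2 n, padding can outweigh the per-level savings)

Standard: 34328125 multiplications (325^3). Strassen: 40353607 multiplications (7^9, after padding to 512x512). Strassen reduces 8 recursive multiplications to 7 at each level.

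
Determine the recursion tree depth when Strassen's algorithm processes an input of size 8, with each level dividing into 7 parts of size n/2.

For divide and conquer with division factor 2:

Problem sizes at each level:
Level 0: 8
Level 1: 4
Level 2: 2
Level 3: 1

The root is level 0 and the size-1 base case is level 3 (the tree spans levels 0 through 3, i.e. 4 levels counting the root), so the depth is the number of divisions: log_2(8) = 3

The recursion tree depth is log_2(8) = 3. At each level, the problem size is divided by 2, so it takes 3 divisions to reduce to a base case of size 1. The algorithm makes 7 recursive calls at each level.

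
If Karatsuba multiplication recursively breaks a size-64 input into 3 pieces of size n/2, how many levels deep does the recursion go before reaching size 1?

For divide and conquer with division factor 2:

Problem sizes at each level:
Level 0: 64
Level 1: 32
Level 2: 16
Level 3: 8
Level 4: 4
Level 5: 2
Level 6: 1

The root is level 0 and the size-1 base case is level 6 (the tree spans levels 0 through 6, i.e. 7 levels counting the root), so the depth is the number of divisions: log_2(64) = 6

The recursion tree depth is log_2(64) = 6. At each level, the problem size is divided by 2, so it takes 6 divisions to reduce to a base case of size 1. The algorithm makes 3 recursive calls at each level.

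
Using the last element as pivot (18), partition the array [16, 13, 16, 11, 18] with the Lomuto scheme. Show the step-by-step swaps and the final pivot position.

Lomuto partition with pivot = 18:

Initial array: [16, 13, 16, 11, 18]

arr[0]=16 <= 18: swap with position 0, array becomes [16, 13, 16, 11, 18]
arr[1]=13 <= 18: swap with position 1, array becomes [16, 13, 16, 11, 18]
arr[2]=16 <= 18: swap with position 2, array becomes [16, 13, 16, 11, 18]
arr[3]=11 <= 18: swap with position 3, array becomes [16, 13, 16, 11, 18]

Place pivot at position 4: [16, 13, 16, 11, 18]
Pivot position: 4

After partitioning with pivot 18, the array becomes [16, 13, 16, 11, 18]. The pivot is placed at index 4. All elements to the left of the pivot are <= 18, and all elements to the right are > 18.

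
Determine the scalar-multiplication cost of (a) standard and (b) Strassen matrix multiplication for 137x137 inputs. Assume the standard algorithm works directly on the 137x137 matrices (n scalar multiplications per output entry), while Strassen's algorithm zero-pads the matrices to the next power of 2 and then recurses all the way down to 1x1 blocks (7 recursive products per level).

Matrix multiplication for 137x137 matrices:

Strassen's algorithm requires power-of-2 dimensions. Pad 137x137 to 256x256 (next power of 2).

Standard algorithm: 137^3 = 2571353 multiplications
Strassen's algorithm: 7^(log2(256)) = 7^8 = 5764801 multiplications
Difference: 2571353 - 5764801 = -3193448 (Strassen uses MORE here due to padding overhead — for small or just-over-power-of-2 n, padding can outweigh the per-level savings)

Standard: 2571353 multiplications (137^3). Strassen: 5764801 multiplications (7^8, after padding to 256x256). Strassen reduces 8 recursive multiplications to 7 at each level.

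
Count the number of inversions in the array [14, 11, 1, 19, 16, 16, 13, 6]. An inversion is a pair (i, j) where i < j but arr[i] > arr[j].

Finding inversions in [14, 11, 1, 19, 16, 16, 13, 6]:

(0, 1): arr[0]=14 > arr[1]=11
(0, 2): arr[0]=14 > arr[2]=1
(0, 6): arr[0]=14 > arr[6]=13
(0, 7): arr[0]=14 > arr[7]=6
(1, 2): arr[1]=11 > arr[2]=1
(1, 7): arr[1]=11 > arr[7]=6
(3, 4): arr[3]=19 > arr[4]=16
(3, 5): arr[3]=19 > arr[5]=16
(3, 6): arr[3]=19 > arr[6]=13
(3, 7): arr[3]=19 > arr[7]=6
(4, 6): arr[4]=16 > arr[6]=13
(4, 7): arr[4]=16 > arr[7]=6
(5, 6): arr[5]=16 > arr[6]=13
(5, 7): arr[5]=16 > arr[7]=6
(6, 7): arr[6]=13 > arr[7]=6

Total inversions: 15

The array has 15 inversion(s): (0,1), (0,2), (0,6), (0,7), (1,2), (1,7), (3,4), (3,5), (3,6), (3,7), (4,6), (4,7), (5,6), (5,7), (6,7). Each pair (i,j) satisfies i < j and arr[i] > arr[j].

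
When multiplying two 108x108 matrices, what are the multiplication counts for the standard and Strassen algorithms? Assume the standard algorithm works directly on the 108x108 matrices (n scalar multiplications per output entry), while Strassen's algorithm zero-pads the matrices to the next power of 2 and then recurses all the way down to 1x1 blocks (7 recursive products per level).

Matrix multiplication for 108x108 matrices:

Strassen's algorithm requires power-of-2 dimensions. Pad 108x108 to 128x128 (next power of 2).

Standard algorithm: 108^3 = 1259712 multiplications
Strassen's algorithm: 7^(log2(128)) = 7^7 = 823543 multiplications
Savings: 1259712 - 823543 = 436169 multiplications

Standard: 1259712 multiplications (108^3). Strassen: 823543 multiplications (7^7, after padding to 128x128). Strassen reduces 8 recursive multiplications to 7 at each level.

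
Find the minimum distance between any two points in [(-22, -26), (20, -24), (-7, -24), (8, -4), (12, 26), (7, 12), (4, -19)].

Computing all pairwise distances among 7 points:

d((-22, -26), (20, -24)) = 42.0476
d((-22, -26), (-7, -24)) = 15.1327
d((-22, -26), (8, -4)) = 37.2022
d((-22, -26), (12, 26)) = 62.1289
d((-22, -26), (7, 12)) = 47.8017
d((-22, -26), (4, -19)) = 26.9258
d((20, -24), (-7, -24)) = 27.0
d((20, -24), (8, -4)) = 23.3238
d((20, -24), (12, 26)) = 50.636
d((20, -24), (7, 12)) = 38.2753
d((20, -24), (4, -19)) = 16.7631
d((-7, -24), (8, -4)) = 25.0
d((-7, -24), (12, 26)) = 53.4883
d((-7, -24), (7, 12)) = 38.6264
d((-7, -24), (4, -19)) = 12.083 <-- minimum
d((8, -4), (12, 26)) = 30.2655
d((8, -4), (7, 12)) = 16.0312
d((8, -4), (4, -19)) = 15.5242
d((12, 26), (7, 12)) = 14.8661
d((12, 26), (4, -19)) = 45.7056
d((7, 12), (4, -19)) = 31.1448

Closest pair: (-7, -24) and (4, -19) with distance 12.083

The closest pair is (-7, -24) and (4, -19) with Euclidean distance 12.083. For 7 points, brute-force pairwise comparison is shown above. For large n, the divide-and-conquer algorithm (sort by x, recurse on halves, check the dividing strip) achieves O(n log n).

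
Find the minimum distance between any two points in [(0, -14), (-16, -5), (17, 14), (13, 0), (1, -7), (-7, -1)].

Computing all pairwise distances among 6 points:

d((0, -14), (-16, -5)) = 18.3576
d((0, -14), (17, 14)) = 32.7567
d((0, -14), (13, 0)) = 19.105
d((0, -14), (1, -7)) = 7.0711 <-- minimum
d((0, -14), (-7, -1)) = 14.7648
d((-16, -5), (17, 14)) = 38.0789
d((-16, -5), (13, 0)) = 29.4279
d((-16, -5), (1, -7)) = 17.1172
d((-16, -5), (-7, -1)) = 9.8489
d((17, 14), (13, 0)) = 14.5602
d((17, 14), (1, -7)) = 26.4008
d((17, 14), (-7, -1)) = 28.3019
d((13, 0), (1, -7)) = 13.8924
d((13, 0), (-7, -1)) = 20.025
d((1, -7), (-7, -1)) = 10.0

Closest pair: (0, -14) and (1, -7) with distance 7.0711

The closest pair is (0, -14) and (1, -7) with Euclidean distance 7.0711. For 6 points, brute-force pairwise comparison is shown above. For large n, the divide-and-conquer algorithm (sort by x, recurse on halves, check the dividing strip) achieves O(n log n).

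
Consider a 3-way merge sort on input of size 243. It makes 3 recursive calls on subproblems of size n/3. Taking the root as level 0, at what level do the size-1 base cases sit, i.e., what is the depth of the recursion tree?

For divide and conquer with division factor 3:

Problem sizes at each level:
Level 0: 243
Level 1: 81
Level 2: 27
Level 3: 9
Level 4: 3
Level 5: 1

The root is level 0 and the size-1 base case is level 5 (the tree spans levels 0 through 5, i.e. 6 levels counting the root), so the depth is the number of divisions: log_3(243) = 5

The recursion tree depth is log_3(243) = 5. At each level, the problem size is divided by 3, so it takes 5 divisions to reduce to a base case of size 1. The algorithm makes 3 recursive calls at each level.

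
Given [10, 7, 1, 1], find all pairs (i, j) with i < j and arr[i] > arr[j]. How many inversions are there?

Finding inversions in [10, 7, 1, 1]:

(0, 1): arr[0]=10 > arr[1]=7
(0, 2): arr[0]=10 > arr[2]=1
(0, 3): arr[0]=10 > arr[3]=1
(1, 2): arr[1]=7 > arr[2]=1
(1, 3): arr[1]=7 > arr[3]=1

Total inversions: 5

The array has 5 inversion(s): (0,1), (0,2), (0,3), (1,2), (1,3). Each pair (i,j) satisfies i < j and arr[i] > arr[j].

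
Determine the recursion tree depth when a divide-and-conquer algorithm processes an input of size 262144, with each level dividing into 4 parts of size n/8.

For divide and conquer with division factor 8:

Problem sizes at each level:
Level 0: 262144
Level 1: 32768
Level 2: 4096
Level 3: 512
Level 4: 64
Level 5: 8
Level 6: 1

The root is level 0 and the size-1 base case is level 6 (the tree spans levels 0 through 6, i.e. 7 levels counting the root), so the depth is the number of divisions: log_8(262144) = 6

The recursion tree depth is log_8(262144) = 6. At each level, the problem size is divided by 8, so it takes 6 divisions to reduce to a base case of size 1. The algorithm makes 4 recursive calls at each level.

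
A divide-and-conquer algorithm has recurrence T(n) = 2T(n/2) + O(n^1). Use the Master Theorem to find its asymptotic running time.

Master Theorem for T(n) = 2T(n/2) + O(n^1):

a = 2, b = 2, c = 1
log_b(a) = log_2(2) = 1.0000

Case 2: c = 1 = log_2(2) = 1.0000
T(n) = O(n^1 log n) = O(n log n)

For T(n) = 2T(n/2) + O(n^1): log_2(2) = 1.0000. This is Case 2 of the Master Theorem (c = log_b(a), equal work at all levels), giving O(n log n).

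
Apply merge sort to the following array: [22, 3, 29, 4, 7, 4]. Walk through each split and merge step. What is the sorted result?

Merge sort trace:

Split: [22, 3, 29, 4, 7, 4] -> [22, 3, 29] and [4, 7, 4]
  Split: [22, 3, 29] -> [22] and [3, 29]
    Split: [3, 29] -> [3] and [29]
    Merge: [3] + [29] -> [3, 29]
  Merge: [22] + [3, 29] -> [3, 22, 29]
  Split: [4, 7, 4] -> [4] and [7, 4]
    Split: [7, 4] -> [7] and [4]
    Merge: [7] + [4] -> [4, 7]
  Merge: [4] + [4, 7] -> [4, 4, 7]
Merge: [3, 22, 29] + [4, 4, 7] -> [3, 4, 4, 7, 22, 29]

Final sorted array: [3, 4, 4, 7, 22, 29]

The merge sort proceeds by recursively splitting the array and merging sorted halves.
After all merges, the sorted array is [3, 4, 4, 7, 22, 29].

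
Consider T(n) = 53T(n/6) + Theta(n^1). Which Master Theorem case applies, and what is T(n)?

Master Theorem for T(n) = 53T(n/6) + O(n^1):

a = 53, b = 6, c = 1
log_b(a) = log_6(53) = 2.2159

Case 1: c = 1 < log_6(53) = 2.2159
T(n) = O(n^(log_6 53))

For T(n) = 53T(n/6) + O(n^1): log_6(53) = 2.2159. This is Case 1 of the Master Theorem (c < log_b(a), work dominated by leaves), giving O(n^(log_6 53)).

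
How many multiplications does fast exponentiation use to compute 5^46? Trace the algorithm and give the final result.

Computing 5^46 by squaring (build up from 5^1; each line after the first costs one multiplication):

5^1 = 5
5^2 = (5^1)^2 = 5^2 = 25
5^4 = (5^2)^2 = 25^2 = 625
5^5 = 5 * 5^4 = 5 * 625 = 3125
5^10 = (5^5)^2 = 3125^2 = 9765625
5^11 = 5 * 5^10 = 5 * 9765625 = 48828125
5^22 = (5^11)^2 = 48828125^2 = 2384185791015625
5^23 = 5 * 5^22 = 5 * 2384185791015625 = 11920928955078125
5^46 = (5^23)^2 = 11920928955078125^2 = 142108547152020037174224853515625

Result: 142108547152020037174224853515625
Multiplications needed: 8 (8 lines after 5^1)

5^46 = 142108547152020037174224853515625. Using exponentiation by squaring, this requires 8 multiplications. The key idea: if the exponent is even, square the half-power; if odd, multiply by the base once.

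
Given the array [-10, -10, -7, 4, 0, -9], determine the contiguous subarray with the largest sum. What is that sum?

Using Kadane's algorithm on [-10, -10, -7, 4, 0, -9]:

Scanning through the array:
Position 1 (value -10): max_ending_here = -10, max_so_far = -10
Position 2 (value -7): max_ending_here = -7, max_so_far = -7
Position 3 (value 4): max_ending_here = 4, max_so_far = 4
Position 4 (value 0): max_ending_here = 4, max_so_far = 4
Position 5 (value -9): max_ending_here = -5, max_so_far = 4

Maximum subarray: [4]
Maximum sum: 4

The maximum subarray is [4] with sum 4. This subarray runs from index 3 to index 3.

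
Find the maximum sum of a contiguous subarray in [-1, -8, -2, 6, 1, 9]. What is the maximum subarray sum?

Using Kadane's algorithm on [-1, -8, -2, 6, 1, 9]:

Scanning through the array:
Position 1 (value -8): max_ending_here = -8, max_so_far = -1
Position 2 (value -2): max_ending_here = -2, max_so_far = -1
Position 3 (value 6): max_ending_here = 6, max_so_far = 6
Position 4 (value 1): max_ending_here = 7, max_so_far = 7
Position 5 (value 9): max_ending_here = 16, max_so_far = 16

Maximum subarray: [6, 1, 9]
Maximum sum: 16

The maximum subarray is [6, 1, 9] with sum 16. This subarray runs from index 3 to index 5.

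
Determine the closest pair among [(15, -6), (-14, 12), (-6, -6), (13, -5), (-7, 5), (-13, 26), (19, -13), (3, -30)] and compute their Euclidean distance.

Computing all pairwise distances among 8 points:

d((15, -6), (-14, 12)) = 34.1321
d((15, -6), (-6, -6)) = 21.0
d((15, -6), (13, -5)) = 2.2361 <-- minimum
d((15, -6), (-7, 5)) = 24.5967
d((15, -6), (-13, 26)) = 42.5206
d((15, -6), (19, -13)) = 8.0623
d((15, -6), (3, -30)) = 26.8328
d((-14, 12), (-6, -6)) = 19.6977
d((-14, 12), (13, -5)) = 31.9061
d((-14, 12), (-7, 5)) = 9.8995
d((-14, 12), (-13, 26)) = 14.0357
d((-14, 12), (19, -13)) = 41.4005
d((-14, 12), (3, -30)) = 45.31
d((-6, -6), (13, -5)) = 19.0263
d((-6, -6), (-7, 5)) = 11.0454
d((-6, -6), (-13, 26)) = 32.7567
d((-6, -6), (19, -13)) = 25.9615
d((-6, -6), (3, -30)) = 25.632
d((13, -5), (-7, 5)) = 22.3607
d((13, -5), (-13, 26)) = 40.4599
d((13, -5), (19, -13)) = 10.0
d((13, -5), (3, -30)) = 26.9258
d((-7, 5), (-13, 26)) = 21.8403
d((-7, 5), (19, -13)) = 31.6228
d((-7, 5), (3, -30)) = 36.4005
d((-13, 26), (19, -13)) = 50.448
d((-13, 26), (3, -30)) = 58.2409
d((19, -13), (3, -30)) = 23.3452

Closest pair: (15, -6) and (13, -5) with distance 2.2361

The closest pair is (15, -6) and (13, -5) with Euclidean distance 2.2361. For 8 points, brute-force pairwise comparison is shown above. For large n, the divide-and-conquer algorithm (sort by x, recurse on halves, check the dividing strip) achieves O(n log n).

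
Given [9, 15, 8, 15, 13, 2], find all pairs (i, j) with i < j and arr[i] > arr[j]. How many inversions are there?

Finding inversions in [9, 15, 8, 15, 13, 2]:

(0, 2): arr[0]=9 > arr[2]=8
(0, 5): arr[0]=9 > arr[5]=2
(1, 2): arr[1]=15 > arr[2]=8
(1, 4): arr[1]=15 > arr[4]=13
(1, 5): arr[1]=15 > arr[5]=2
(2, 5): arr[2]=8 > arr[5]=2
(3, 4): arr[3]=15 > arr[4]=13
(3, 5): arr[3]=15 > arr[5]=2
(4, 5): arr[4]=13 > arr[5]=2

Total inversions: 9

The array has 9 inversion(s): (0,2), (0,5), (1,2), (1,4), (1,5), (2,5), (3,4), (3,5), (4,5). Each pair (i,j) satisfies i < j and arr[i] > arr[j].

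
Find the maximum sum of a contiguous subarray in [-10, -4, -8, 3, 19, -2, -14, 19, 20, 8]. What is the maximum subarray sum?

Using Kadane's algorithm on [-10, -4, -8, 3, 19, -2, -14, 19, 20, 8]:

Scanning through the array:
Position 1 (value -4): max_ending_here = -4, max_so_far = -4
Position 2 (value -8): max_ending_here = -8, max_so_far = -4
Position 3 (value 3): max_ending_here = 3, max_so_far = 3
Position 4 (value 19): max_ending_here = 22, max_so_far = 22
Position 5 (value -2): max_ending_here = 20, max_so_far = 22
Position 6 (value -14): max_ending_here = 6, max_so_far = 22
Position 7 (value 19): max_ending_here = 25, max_so_far = 25
Position 8 (value 20): max_ending_here = 45, max_so_far = 45
Position 9 (value 8): max_ending_here = 53, max_so_far = 53

Maximum subarray: [3, 19, -2, -14, 19, 20, 8]
Maximum sum: 53

The maximum subarray is [3, 19, -2, -14, 19, 20, 8] with sum 53. This subarray runs from index 3 to index 9.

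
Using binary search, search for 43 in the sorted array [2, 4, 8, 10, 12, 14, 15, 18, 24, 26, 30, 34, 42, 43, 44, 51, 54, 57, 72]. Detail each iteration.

Binary search for 43 in [2, 4, 8, 10, 12, 14, 15, 18, 24, 26, 30, 34, 42, 43, 44, 51, 54, 57, 72]:

lo=0, hi=18, mid=9, arr[mid]=26 -> 26 < 43, search right half
lo=10, hi=18, mid=14, arr[mid]=44 -> 44 > 43, search left half
lo=10, hi=13, mid=11, arr[mid]=34 -> 34 < 43, search right half
lo=12, hi=13, mid=12, arr[mid]=42 -> 42 < 43, search right half
lo=13, hi=13, mid=13, arr[mid]=43 -> Found target at index 13!

Binary search finds 43 at index 13 after 5 comparisons. The search repeatedly halves the search space by comparing with the middle element.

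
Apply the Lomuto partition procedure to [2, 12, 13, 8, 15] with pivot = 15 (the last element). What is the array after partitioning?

Lomuto partition with pivot = 15:

Initial array: [2, 12, 13, 8, 15]

arr[0]=2 <= 15: swap with position 0, array becomes [2, 12, 13, 8, 15]
arr[1]=12 <= 15: swap with position 1, array becomes [2, 12, 13, 8, 15]
arr[2]=13 <= 15: swap with position 2, array becomes [2, 12, 13, 8, 15]
arr[3]=8 <= 15: swap with position 3, array becomes [2, 12, 13, 8, 15]

Place pivot at position 4: [2, 12, 13, 8, 15]
Pivot position: 4

After partitioning with pivot 15, the array becomes [2, 12, 13, 8, 15]. The pivot is placed at index 4. All elements to the left of the pivot are <= 15, and all elements to the right are > 15.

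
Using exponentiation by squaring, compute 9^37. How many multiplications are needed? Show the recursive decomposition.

Computing 9^37 by squaring (build up from 9^1; each line after the first costs one multiplication):

9^1 = 9
9^2 = (9^1)^2 = 9^2 = 81
9^4 = (9^2)^2 = 81^2 = 6561
9^8 = (9^4)^2 = 6561^2 = 43046721
9^9 = 9 * 9^8 = 9 * 43046721 = 387420489
9^18 = (9^9)^2 = 387420489^2 = 150094635296999121
9^36 = (9^18)^2 = 150094635296999121^2 = 22528399544939174411840147874772641
9^37 = 9 * 9^36 = 9 * 22528399544939174411840147874772641 = 202755595904452569706561330872953769

Result: 202755595904452569706561330872953769
Multiplications needed: 7 (7 lines after 9^1)

9^37 = 202755595904452569706561330872953769. Using exponentiation by squaring, this requires 7 multiplications. The key idea: if the exponent is even, square the half-power; if odd, multiply by the base once.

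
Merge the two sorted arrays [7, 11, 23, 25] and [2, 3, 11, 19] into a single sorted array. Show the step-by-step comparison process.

Merging process:

Compare 7 vs 2: take 2 from right. Merged: [2]
Compare 7 vs 3: take 3 from right. Merged: [2, 3]
Compare 7 vs 11: take 7 from left. Merged: [2, 3, 7]
Compare 11 vs 11: take 11 from left. Merged: [2, 3, 7, 11]
Compare 23 vs 11: take 11 from right. Merged: [2, 3, 7, 11, 11]
Compare 23 vs 19: take 19 from right. Merged: [2, 3, 7, 11, 11, 19]
Append remaining from left: [23, 25]. Merged: [2, 3, 7, 11, 11, 19, 23, 25]

Final merged array: [2, 3, 7, 11, 11, 19, 23, 25]
Total comparisons: 6

The merged array is [2, 3, 7, 11, 11, 19, 23, 25], requiring 6 comparisons. The merge step runs in O(n) time where n is the total number of elements.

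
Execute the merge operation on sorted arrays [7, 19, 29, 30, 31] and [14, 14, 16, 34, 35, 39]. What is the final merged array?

Merging process:

Compare 7 vs 14: take 7 from left. Merged: [7]
Compare 19 vs 14: take 14 from right. Merged: [7, 14]
Compare 19 vs 14: take 14 from right. Merged: [7, 14, 14]
Compare 19 vs 16: take 16 from right. Merged: [7, 14, 14, 16]
Compare 19 vs 34: take 19 from left. Merged: [7, 14, 14, 16, 19]
Compare 29 vs 34: take 29 from left. Merged: [7, 14, 14, 16, 19, 29]
Compare 30 vs 34: take 30 from left. Merged: [7, 14, 14, 16, 19, 29, 30]
Compare 31 vs 34: take 31 from left. Merged: [7, 14, 14, 16, 19, 29, 30, 31]
Append remaining from right: [34, 35, 39]. Merged: [7, 14, 14, 16, 19, 29, 30, 31, 34, 35, 39]

Final merged array: [7, 14, 14, 16, 19, 29, 30, 31, 34, 35, 39]
Total comparisons: 8

The merged array is [7, 14, 14, 16, 19, 29, 30, 31, 34, 35, 39], requiring 8 comparisons. The merge step runs in O(n) time where n is the total number of elements.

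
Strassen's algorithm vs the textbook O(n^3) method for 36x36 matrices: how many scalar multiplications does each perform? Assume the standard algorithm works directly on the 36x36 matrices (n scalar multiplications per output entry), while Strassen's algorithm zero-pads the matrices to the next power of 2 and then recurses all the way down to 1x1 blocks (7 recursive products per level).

Matrix multiplication for 36x36 matrices:

Strassen's algorithm requires power-of-2 dimensions. Pad 36x36 to 64x64 (next power of 2).

Standard algorithm: 36^3 = 46656 multiplications
Strassen's algorithm: 7^(log2(64)) = 7^6 = 117649 multiplications
Difference: 46656 - 117649 = -70993 (Strassen uses MORE here due to padding overhead — for small or just-over-power-of-2 n, padding can outweigh the per-level savings)

Standard: 46656 multiplications (36^3). Strassen: 117649 multiplications (7^6, after padding to 64x64). Strassen reduces 8 recursive multiplications to 7 at each level.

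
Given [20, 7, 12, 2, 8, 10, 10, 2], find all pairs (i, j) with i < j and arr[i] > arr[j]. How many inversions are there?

Finding inversions in [20, 7, 12, 2, 8, 10, 10, 2]:

(0, 1): arr[0]=20 > arr[1]=7
(0, 2): arr[0]=20 > arr[2]=12
(0, 3): arr[0]=20 > arr[3]=2
(0, 4): arr[0]=20 > arr[4]=8
(0, 5): arr[0]=20 > arr[5]=10
(0, 6): arr[0]=20 > arr[6]=10
(0, 7): arr[0]=20 > arr[7]=2
(1, 3): arr[1]=7 > arr[3]=2
(1, 7): arr[1]=7 > arr[7]=2
(2, 3): arr[2]=12 > arr[3]=2
(2, 4): arr[2]=12 > arr[4]=8
(2, 5): arr[2]=12 > arr[5]=10
(2, 6): arr[2]=12 > arr[6]=10
(2, 7): arr[2]=12 > arr[7]=2
(4, 7): arr[4]=8 > arr[7]=2
(5, 7): arr[5]=10 > arr[7]=2
(6, 7): arr[6]=10 > arr[7]=2

Total inversions: 17

The array has 17 inversion(s): (0,1), (0,2), (0,3), (0,4), (0,5), (0,6), (0,7), (1,3), (1,7), (2,3), (2,4), (2,5), (2,6), (2,7), (4,7), (5,7), (6,7). Each pair (i,j) satisfies i < j and arr[i] > arr[j].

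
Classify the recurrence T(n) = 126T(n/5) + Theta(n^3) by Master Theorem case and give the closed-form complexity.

Master Theorem for T(n) = 126T(n/5) + O(n^3):

a = 126, b = 5, c = 3
log_b(a) = log_5(126) = 3.0050

Case 1: c = 3 < log_5(126) = 3.0050
T(n) = O(n^(log_5 126))

For T(n) = 126T(n/5) + O(n^3): log_5(126) = 3.0050. This is Case 1 of the Master Theorem (c < log_b(a), work dominated by leaves), giving O(n^(log_5 126)).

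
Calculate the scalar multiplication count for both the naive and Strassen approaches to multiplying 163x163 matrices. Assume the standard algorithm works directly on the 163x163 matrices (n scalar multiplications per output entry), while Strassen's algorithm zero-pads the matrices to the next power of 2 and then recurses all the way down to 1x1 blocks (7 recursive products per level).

Matrix multiplication for 163x163 matrices:

Strassen's algorithm requires power-of-2 dimensions. Pad 163x163 to 256x256 (next power of 2).

Standard algorithm: 163^3 = 4330747 multiplications
Strassen's algorithm: 7^(log2(256)) = 7^8 = 5764801 multiplications
Difference: 4330747 - 5764801 = -1434054 (Strassen uses MORE here due to padding overhead — for small or just-over-power-of-2 n, padding can outweigh the per-level savings)

Standard: 4330747 multiplications (163^3). Strassen: 5764801 multiplications (7^8, after padding to 256x256). Strassen reduces 8 recursive multiplications to 7 at each level.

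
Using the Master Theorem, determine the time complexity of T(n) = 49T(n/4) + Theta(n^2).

Master Theorem for T(n) = 49T(n/4) + O(n^2):

a = 49, b = 4, c = 2
log_b(a) = log_4(49) = 2.8074

Case 1: c = 2 < log_4(49) = 2.8074
T(n) = O(n^(log_4 49))

For T(n) = 49T(n/4) + O(n^2): log_4(49) = 2.8074. This is Case 1 of the Master Theorem (c < log_b(a), work dominated by leaves), giving O(n^(log_4 49)).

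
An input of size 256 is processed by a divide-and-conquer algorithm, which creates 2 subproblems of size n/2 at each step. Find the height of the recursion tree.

For divide and conquer with division factor 2:

Problem sizes at each level:
Level 0: 256
Level 1: 128
Level 2: 64
Level 3: 32
Level 4: 16
Level 5: 8
Level 6: 4
Level 7: 2
Level 8: 1

The root is level 0 and the size-1 base case is level 8 (the tree spans levels 0 through 8, i.e. 9 levels counting the root), so the depth is the number of divisions: log_2(256) = 8

The recursion tree depth is log_2(256) = 8. At each level, the problem size is divided by 2, so it takes 8 divisions to reduce to a base case of size 1. The algorithm makes 2 recursive calls at each level.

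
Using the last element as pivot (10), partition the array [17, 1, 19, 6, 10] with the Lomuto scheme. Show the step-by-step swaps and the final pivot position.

Lomuto partition with pivot = 10:

Initial array: [17, 1, 19, 6, 10]

arr[0]=17 > 10: no swap
arr[1]=1 <= 10: swap with position 0, array becomes [1, 17, 19, 6, 10]
arr[2]=19 > 10: no swap
arr[3]=6 <= 10: swap with position 1, array becomes [1, 6, 19, 17, 10]

Place pivot at position 2: [1, 6, 10, 17, 19]
Pivot position: 2

After partitioning with pivot 10, the array becomes [1, 6, 10, 17, 19]. The pivot is placed at index 2. All elements to the left of the pivot are <= 10, and all elements to the right are > 10.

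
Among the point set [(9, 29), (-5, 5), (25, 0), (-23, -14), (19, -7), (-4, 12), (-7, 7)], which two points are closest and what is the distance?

Computing all pairwise distances among 7 points:

d((9, 29), (-5, 5)) = 27.7849
d((9, 29), (25, 0)) = 33.121
d((9, 29), (-23, -14)) = 53.6004
d((9, 29), (19, -7)) = 37.3631
d((9, 29), (-4, 12)) = 21.4009
d((9, 29), (-7, 7)) = 27.2029
d((-5, 5), (25, 0)) = 30.4138
d((-5, 5), (-23, -14)) = 26.1725
d((-5, 5), (19, -7)) = 26.8328
d((-5, 5), (-4, 12)) = 7.0711
d((-5, 5), (-7, 7)) = 2.8284 <-- minimum
d((25, 0), (-23, -14)) = 50.0
d((25, 0), (19, -7)) = 9.2195
d((25, 0), (-4, 12)) = 31.3847
d((25, 0), (-7, 7)) = 32.7567
d((-23, -14), (19, -7)) = 42.5793
d((-23, -14), (-4, 12)) = 32.2025
d((-23, -14), (-7, 7)) = 26.4008
d((19, -7), (-4, 12)) = 29.8329
d((19, -7), (-7, 7)) = 29.5296
d((-4, 12), (-7, 7)) = 5.831

Closest pair: (-5, 5) and (-7, 7) with distance 2.8284

The closest pair is (-5, 5) and (-7, 7) with Euclidean distance 2.8284. For 7 points, brute-force pairwise comparison is shown above. For large n, the divide-and-conquer algorithm (sort by x, recurse on halves, check the dividing strip) achieves O(n log n).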